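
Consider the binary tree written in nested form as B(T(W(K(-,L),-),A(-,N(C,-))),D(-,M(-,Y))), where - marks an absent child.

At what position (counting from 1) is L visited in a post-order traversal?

1

Post-order visits the left subtree, then the right subtree, then the node.
At B: go left to T.
  At T: go left to W.
    At W: go left to K.
      At K: no left child.
      At K: go right to L.
        L is a leaf — visit L.
      Visit K.
    At W: no right child.
    Visit W.
  At T: go right to A.
    At A: no left child.
    At A: go right to N.
      At N: go left to C.
        C is a leaf — visit C.
      At N: no right child.
      Visit N.
    Visit A.
  Visit T.
At B: go right to D.
  At D: no left child.
  At D: go right to M.
    At M: no left child.
    At M: go right to Y.
      Y is a leaf — visit Y.
    Visit M.
  Visit D.
Visit B.
Full post-order sequence: L, K, W, C, N, A, T, Y, M, D, B.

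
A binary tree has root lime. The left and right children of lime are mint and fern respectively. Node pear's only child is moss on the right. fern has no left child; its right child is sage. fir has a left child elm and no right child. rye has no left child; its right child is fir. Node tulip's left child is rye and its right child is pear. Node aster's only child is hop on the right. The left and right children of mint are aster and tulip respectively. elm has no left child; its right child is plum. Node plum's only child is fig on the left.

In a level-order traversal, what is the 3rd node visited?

fern

Level-order visits nodes level by level from the root, left to right within each level.
Level 0: lime
Level 1: mint, fern
Level 2: aster, tulip, sage
Level 3: hop, rye, pear
Level 4: fir, moss
Level 5: elm
Level 6: plum
Level 7: fig
Full level-order sequence: lime, mint, fern, aster, tulip, sage, hop, rye, pear, fir, moss, elm, plum, fig.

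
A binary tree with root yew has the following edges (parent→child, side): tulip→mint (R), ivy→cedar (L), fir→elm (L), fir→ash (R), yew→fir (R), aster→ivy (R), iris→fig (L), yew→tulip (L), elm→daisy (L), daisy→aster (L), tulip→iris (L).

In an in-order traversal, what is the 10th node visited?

In-order visits the left subtree, then the node, then the right subtree.
At yew: go left to tulip.
  At tulip: go left to iris.
    At iris: go left to fig.
      fig is a leaf — visit fig.
    Visit iris.
    At iris: no right child.
  Visit tulip.
  At tulip: go right to mint.
    mint is a leaf — visit mint.
Visit yew.
At yew: go right to fir.
  At fir: go left to elm.
    At elm: go left to daisy.
      At daisy: go left to aster.
        At aster: no left child.
        Visit aster.
        At aster: go right to ivy.
          At ivy: go left to cedar.
            cedar is a leaf — visit cedar.
          Visit ivy.
          At ivy: no right child.
      Visit daisy.
      At daisy: no right child.
    Visit elm.
    At elm: no right child.
  Visit fir.
  At fir: go right to ash.
    ash is a leaf — visit ash.
Full in-order sequence: fig, iris, tulip, mint, yew, aster, cedar, ivy, daisy, elm, fir, ash.

elm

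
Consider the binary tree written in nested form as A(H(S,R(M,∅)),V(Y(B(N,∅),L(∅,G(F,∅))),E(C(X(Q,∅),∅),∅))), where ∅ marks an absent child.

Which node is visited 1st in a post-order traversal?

Post-order visits the left subtree, then the right subtree, then the node.
At A: go left to H.
  At H: go left to S.
    S is a leaf — visit S.
  At H: go right to R.
    At R: go left to M.
      M is a leaf — visit M.
    At R: no right child.
    Visit R.
  Visit H.
At A: go right to V.
  At V: go left to Y.
    At Y: go left to B.
      At B: go left to N.
        N is a leaf — visit N.
      At B: no right child.
      Visit B.
    At Y: go right to L.
      At L: no left child.
      At L: go right to G.
        At G: go left to F.
          F is a leaf — visit F.
        At G: no right child.
        Visit G.
      Visit L.
    Visit Y.
  At V: go right to E.
    At E: go left to C.
      At C: go left to X.
        At X: go left to Q.
          Q is a leaf — visit Q.
        At X: no right child.
        Visit X.
      At C: no right child.
      Visit C.
    At E: no right child.
    Visit E.
  Visit V.
Visit A.
Full post-order sequence: S, M, R, H, N, B, F, G, L, Y, Q, X, C, E, V, A.

S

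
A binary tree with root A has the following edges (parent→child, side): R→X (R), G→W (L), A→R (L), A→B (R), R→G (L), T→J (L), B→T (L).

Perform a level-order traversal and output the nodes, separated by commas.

Level-order visits nodes level by level from the root, left to right within each level.
Level 0: A
Level 1: R, B
Level 2: G, X, T
Level 3: W, J

A, R, B, G, X, T, W, J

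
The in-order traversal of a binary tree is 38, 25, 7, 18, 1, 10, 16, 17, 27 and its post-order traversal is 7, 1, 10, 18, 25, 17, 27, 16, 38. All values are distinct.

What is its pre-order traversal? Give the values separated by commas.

The last element of post-order is the root; it splits in-order into left and right subtrees.
Root 38: left subtree has 0 nodes { }, right has 8 {25, 7, 18, 1, 10, 16, 17, 27}.
  Root 16: left subtree has 5 nodes {25, 7, 18, 1, 10}, right has 2 {17, 27}.
    Root 25: left subtree has 0 nodes { }, right has 4 {7, 18, 1, 10}.
      Root 18: left subtree has 1 node {7}, right has 2 {1, 10}.
        Root 10: left subtree has 1 node {1}, right has 0 { }.
    Root 27: left subtree has 1 node {17}, right has 0 { }.

38, 16, 25, 18, 7, 10, 1, 27, 17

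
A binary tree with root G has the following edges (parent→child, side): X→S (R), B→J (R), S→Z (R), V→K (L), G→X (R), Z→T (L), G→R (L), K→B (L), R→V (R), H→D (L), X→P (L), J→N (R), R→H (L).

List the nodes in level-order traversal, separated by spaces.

Level-order visits nodes level by level from the root, left to right within each level.
Level 0: G
Level 1: R, X
Level 2: H, V, P, S
Level 3: D, K, Z
Level 4: B, T
Level 5: J
Level 6: N

G R X H V P S D K Z B T J N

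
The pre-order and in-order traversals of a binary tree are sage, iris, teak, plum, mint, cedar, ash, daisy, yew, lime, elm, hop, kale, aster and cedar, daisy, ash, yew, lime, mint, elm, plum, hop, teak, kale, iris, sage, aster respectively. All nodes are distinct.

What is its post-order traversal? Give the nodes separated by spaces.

daisy lime yew ash cedar elm mint hop plum kale teak iris aster sage

The first element of pre-order is the root; it splits in-order into left and right subtrees.
Root sage: left subtree has 12 nodes {cedar, daisy, ash, yew, lime, mint, elm, plum, hop, teak, kale, iris}, right has 1 {aster}.
  Root iris: left subtree has 11 nodes {cedar, daisy, ash, yew, lime, mint, elm, plum, hop, teak, kale}, right has 0 { }.
    Root teak: left subtree has 9 nodes {cedar, daisy, ash, yew, lime, mint, elm, plum, hop}, right has 1 {kale}.
      Root plum: left subtree has 7 nodes {cedar, daisy, ash, yew, lime, mint, elm}, right has 1 {hop}.
        Root mint: left subtree has 5 nodes {cedar, daisy, ash, yew, lime}, right has 1 {elm}.
          Root cedar: left subtree has 0 nodes { }, right has 4 {daisy, ash, yew, lime}.
            Root ash: left subtree has 1 node {daisy}, right has 2 {yew, lime}.
              Root yew: left subtree has 0 nodes { }, right has 1 {lime}.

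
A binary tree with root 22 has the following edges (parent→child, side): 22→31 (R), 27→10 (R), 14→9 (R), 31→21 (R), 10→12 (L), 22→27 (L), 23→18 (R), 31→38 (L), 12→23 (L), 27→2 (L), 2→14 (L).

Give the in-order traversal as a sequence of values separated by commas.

In-order visits the left subtree, then the node, then the right subtree.
At 22: go left to 27.
  At 27: go left to 2.
    At 2: go left to 14.
      At 14: no left child.
      Visit 14.
      At 14: go right to 9.
        9 is a leaf — visit 9.
    Visit 2.
    At 2: no right child.
  Visit 27.
  At 27: go right to 10.
    At 10: go left to 12.
      At 12: go left to 23.
        At 23: no left child.
        Visit 23.
        At 23: go right to 18.
          18 is a leaf — visit 18.
      Visit 12.
      At 12: no right child.
    Visit 10.
    At 10: no right child.
Visit 22.
At 22: go right to 31.
  At 31: go left to 38.
    38 is a leaf — visit 38.
  Visit 31.
  At 31: go right to 21.
    21 is a leaf — visit 21.

14, 9, 2, 27, 23, 18, 12, 10, 22, 38, 31, 21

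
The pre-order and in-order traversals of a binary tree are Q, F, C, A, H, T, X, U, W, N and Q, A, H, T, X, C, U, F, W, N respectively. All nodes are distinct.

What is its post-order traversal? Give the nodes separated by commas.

The first element of pre-order is the root; it splits in-order into left and right subtrees.
Root Q: left subtree has 0 nodes { }, right has 9 {A, H, T, X, C, U, F, W, N}.
  Root F: left subtree has 6 nodes {A, H, T, X, C, U}, right has 2 {W, N}.
    Root C: left subtree has 4 nodes {A, H, T, X}, right has 1 {U}.
      Root A: left subtree has 0 nodes { }, right has 3 {H, T, X}.
        Root H: left subtree has 0 nodes { }, right has 2 {T, X}.
          Root T: left subtree has 0 nodes { }, right has 1 {X}.
    Root W: left subtree has 0 nodes { }, right has 1 {N}.

X, T, H, A, U, C, N, W, F, Q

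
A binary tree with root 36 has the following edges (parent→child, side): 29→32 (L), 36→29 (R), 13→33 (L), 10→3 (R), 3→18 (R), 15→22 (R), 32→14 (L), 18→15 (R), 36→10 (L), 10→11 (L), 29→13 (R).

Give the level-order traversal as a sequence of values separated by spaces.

36 10 29 11 3 32 13 18 14 33 15 22

Level-order visits nodes level by level from the root, left to right within each level.
Level 0: 36
Level 1: 10, 29
Level 2: 11, 3, 32, 13
Level 3: 18, 14, 33
Level 4: 15
Level 5: 22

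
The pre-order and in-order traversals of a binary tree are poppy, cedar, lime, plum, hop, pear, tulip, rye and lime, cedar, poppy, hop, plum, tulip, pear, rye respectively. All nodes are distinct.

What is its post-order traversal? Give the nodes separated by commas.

The first element of pre-order is the root; it splits in-order into left and right subtrees.
Root poppy: left subtree has 2 nodes {lime, cedar}, right has 5 {hop, plum, tulip, pear, rye}.
  Root cedar: left subtree has 1 node {lime}, right has 0 { }.
  Root plum: left subtree has 1 node {hop}, right has 3 {tulip, pear, rye}.
    Root pear: left subtree has 1 node {tulip}, right has 1 {rye}.

lime, cedar, hop, tulip, rye, pear, plum, poppy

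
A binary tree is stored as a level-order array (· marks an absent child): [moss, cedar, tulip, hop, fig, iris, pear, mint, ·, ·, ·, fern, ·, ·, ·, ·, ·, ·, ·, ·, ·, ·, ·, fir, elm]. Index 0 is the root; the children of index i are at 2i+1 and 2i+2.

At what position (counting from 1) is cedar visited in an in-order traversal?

3

In-order visits the left subtree, then the node, then the right subtree.
At moss: go left to cedar.
  At cedar: go left to hop.
    At hop: go left to mint.
      mint is a leaf — visit mint.
    Visit hop.
    At hop: no right child.
  Visit cedar.
  At cedar: go right to fig.
    fig is a leaf — visit fig.
Visit moss.
At moss: go right to tulip.
  At tulip: go left to iris.
    At iris: go left to fern.
      At fern: go left to fir.
        fir is a leaf — visit fir.
      Visit fern.
      At fern: go right to elm.
        elm is a leaf — visit elm.
    Visit iris.
    At iris: no right child.
  Visit tulip.
  At tulip: go right to pear.
    pear is a leaf — visit pear.
Full in-order sequence: mint, hop, cedar, fig, moss, fir, fern, elm, iris, tulip, pear.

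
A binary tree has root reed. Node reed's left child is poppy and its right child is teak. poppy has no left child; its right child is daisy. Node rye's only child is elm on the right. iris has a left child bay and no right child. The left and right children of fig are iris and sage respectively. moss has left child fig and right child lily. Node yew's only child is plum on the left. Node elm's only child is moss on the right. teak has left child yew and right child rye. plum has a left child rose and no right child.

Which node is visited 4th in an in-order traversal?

In-order visits the left subtree, then the node, then the right subtree.
At reed: go left to poppy.
  At poppy: no left child.
  Visit poppy.
  At poppy: go right to daisy.
    daisy is a leaf — visit daisy.
Visit reed.
At reed: go right to teak.
  At teak: go left to yew.
    At yew: go left to plum.
      At plum: go left to rose.
        rose is a leaf — visit rose.
      Visit plum.
      At plum: no right child.
    Visit yew.
    At yew: no right child.
  Visit teak.
  At teak: go right to rye.
    At rye: no left child.
    Visit rye.
    At rye: go right to elm.
      At elm: no left child.
      Visit elm.
      At elm: go right to moss.
        At moss: go left to fig.
          At fig: go left to iris.
            At iris: go left to bay.
              bay is a leaf — visit bay.
            Visit iris.
            At iris: no right child.
          Visit fig.
          At fig: go right to sage.
            sage is a leaf — visit sage.
        Visit moss.
        At moss: go right to lily.
          lily is a leaf — visit lily.
Full in-order sequence: poppy, daisy, reed, rose, plum, yew, teak, rye, elm, bay, iris, fig, sage, moss, lily.

rose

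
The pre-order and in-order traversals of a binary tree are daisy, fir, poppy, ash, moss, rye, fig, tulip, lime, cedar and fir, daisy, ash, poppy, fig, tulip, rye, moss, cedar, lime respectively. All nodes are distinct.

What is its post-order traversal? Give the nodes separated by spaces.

The first element of pre-order is the root; it splits in-order into left and right subtrees.
Root daisy: left subtree has 1 node {fir}, right has 8 {ash, poppy, fig, tulip, rye, moss, cedar, lime}.
  Root poppy: left subtree has 1 node {ash}, right has 6 {fig, tulip, rye, moss, cedar, lime}.
    Root moss: left subtree has 3 nodes {fig, tulip, rye}, right has 2 {cedar, lime}.
      Root rye: left subtree has 2 nodes {fig, tulip}, right has 0 { }.
        Root fig: left subtree has 0 nodes { }, right has 1 {tulip}.
      Root lime: left subtree has 1 node {cedar}, right has 0 { }.

fir ash tulip fig rye cedar lime moss poppy daisy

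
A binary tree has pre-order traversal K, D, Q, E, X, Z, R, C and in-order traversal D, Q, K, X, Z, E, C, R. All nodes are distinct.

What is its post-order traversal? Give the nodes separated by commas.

The first element of pre-order is the root; it splits in-order into left and right subtrees.
Root K: left subtree has 2 nodes {D, Q}, right has 5 {X, Z, E, C, R}.
  Root D: left subtree has 0 nodes { }, right has 1 {Q}.
  Root E: left subtree has 2 nodes {X, Z}, right has 2 {C, R}.
    Root X: left subtree has 0 nodes { }, right has 1 {Z}.
    Root R: left subtree has 1 node {C}, right has 0 { }.

Q, D, Z, X, C, R, E, K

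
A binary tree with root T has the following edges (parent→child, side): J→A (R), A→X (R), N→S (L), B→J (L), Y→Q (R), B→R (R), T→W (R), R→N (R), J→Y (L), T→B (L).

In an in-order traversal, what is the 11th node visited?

W

In-order visits the left subtree, then the node, then the right subtree.
At T: go left to B.
  At B: go left to J.
    At J: go left to Y.
      At Y: no left child.
      Visit Y.
      At Y: go right to Q.
        Q is a leaf — visit Q.
    Visit J.
    At J: go right to A.
      At A: no left child.
      Visit A.
      At A: go right to X.
        X is a leaf — visit X.
  Visit B.
  At B: go right to R.
    At R: no left child.
    Visit R.
    At R: go right to N.
      At N: go left to S.
        S is a leaf — visit S.
      Visit N.
      At N: no right child.
Visit T.
At T: go right to W.
  W is a leaf — visit W.
Full in-order sequence: Y, Q, J, A, X, B, R, S, N, T, W.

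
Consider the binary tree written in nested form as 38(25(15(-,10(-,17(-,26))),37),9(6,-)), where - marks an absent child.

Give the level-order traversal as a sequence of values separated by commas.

38, 25, 9, 15, 37, 6, 10, 17, 26

Level-order visits nodes level by level from the root, left to right within each level.
Level 0: 38
Level 1: 25, 9
Level 2: 15, 37, 6
Level 3: 10
Level 4: 17
Level 5: 26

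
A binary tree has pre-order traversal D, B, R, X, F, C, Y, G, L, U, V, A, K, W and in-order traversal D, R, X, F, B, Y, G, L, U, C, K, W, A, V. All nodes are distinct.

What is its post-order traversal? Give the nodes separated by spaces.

The first element of pre-order is the root; it splits in-order into left and right subtrees.
Root D: left subtree has 0 nodes { }, right has 13 {R, X, F, B, Y, G, L, U, C, K, W, A, V}.
  Root B: left subtree has 3 nodes {R, X, F}, right has 9 {Y, G, L, U, C, K, W, A, V}.
    Root R: left subtree has 0 nodes { }, right has 2 {X, F}.
      Root X: left subtree has 0 nodes { }, right has 1 {F}.
    Root C: left subtree has 4 nodes {Y, G, L, U}, right has 4 {K, W, A, V}.
      Root Y: left subtree has 0 nodes { }, right has 3 {G, L, U}.
        Root G: left subtree has 0 nodes { }, right has 2 {L, U}.
          Root L: left subtree has 0 nodes { }, right has 1 {U}.
      Root V: left subtree has 3 nodes {K, W, A}, right has 0 { }.
        Root A: left subtree has 2 nodes {K, W}, right has 0 { }.
          Root K: left subtree has 0 nodes { }, right has 1 {W}.

F X R U L G Y W K A V C B D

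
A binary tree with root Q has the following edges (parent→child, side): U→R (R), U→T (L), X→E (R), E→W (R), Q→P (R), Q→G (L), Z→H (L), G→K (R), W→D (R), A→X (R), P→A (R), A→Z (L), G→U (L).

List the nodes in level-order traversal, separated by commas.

Level-order visits nodes level by level from the root, left to right within each level.
Level 0: Q
Level 1: G, P
Level 2: U, K, A
Level 3: T, R, Z, X
Level 4: H, E
Level 5: W
Level 6: D

Q, G, P, U, K, A, T, R, Z, X, H, E, W, D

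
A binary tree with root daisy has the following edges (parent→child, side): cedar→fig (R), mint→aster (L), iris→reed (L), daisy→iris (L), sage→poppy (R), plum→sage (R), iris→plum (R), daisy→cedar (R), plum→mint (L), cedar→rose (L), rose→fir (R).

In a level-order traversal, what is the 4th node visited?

Level-order visits nodes level by level from the root, left to right within each level.
Level 0: daisy
Level 1: iris, cedar
Level 2: reed, plum, rose, fig
Level 3: mint, sage, fir
Level 4: aster, poppy
Full level-order sequence: daisy, iris, cedar, reed, plum, rose, fig, mint, sage, fir, aster, poppy.

reed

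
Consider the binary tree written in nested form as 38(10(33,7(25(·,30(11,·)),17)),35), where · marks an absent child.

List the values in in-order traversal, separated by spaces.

33 10 25 11 30 7 17 38 35

In-order visits the left subtree, then the node, then the right subtree.
At 38: go left to 10.
  At 10: go left to 33.
    33 is a leaf — visit 33.
  Visit 10.
  At 10: go right to 7.
    At 7: go left to 25.
      At 25: no left child.
      Visit 25.
      At 25: go right to 30.
        At 30: go left to 11.
          11 is a leaf — visit 11.
        Visit 30.
        At 30: no right child.
    Visit 7.
    At 7: go right to 17.
      17 is a leaf — visit 17.
Visit 38.
At 38: go right to 35.
  35 is a leaf — visit 35.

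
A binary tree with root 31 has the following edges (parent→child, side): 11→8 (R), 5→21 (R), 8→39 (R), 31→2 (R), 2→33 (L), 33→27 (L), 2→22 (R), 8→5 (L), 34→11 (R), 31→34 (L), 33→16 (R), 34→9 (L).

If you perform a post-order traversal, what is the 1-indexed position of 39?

4

Post-order visits the left subtree, then the right subtree, then the node.
At 31: go left to 34.
  At 34: go left to 9.
    9 is a leaf — visit 9.
  At 34: go right to 11.
    At 11: no left child.
    At 11: go right to 8.
      At 8: go left to 5.
        At 5: no left child.
        At 5: go right to 21.
          21 is a leaf — visit 21.
        Visit 5.
      At 8: go right to 39.
        39 is a leaf — visit 39.
      Visit 8.
    Visit 11.
  Visit 34.
At 31: go right to 2.
  At 2: go left to 33.
    At 33: go left to 27.
      27 is a leaf — visit 27.
    At 33: go right to 16.
      16 is a leaf — visit 16.
    Visit 33.
  At 2: go right to 22.
    22 is a leaf — visit 22.
  Visit 2.
Visit 31.
Full post-order sequence: 9, 21, 5, 39, 8, 11, 34, 27, 16, 33, 22, 2, 31.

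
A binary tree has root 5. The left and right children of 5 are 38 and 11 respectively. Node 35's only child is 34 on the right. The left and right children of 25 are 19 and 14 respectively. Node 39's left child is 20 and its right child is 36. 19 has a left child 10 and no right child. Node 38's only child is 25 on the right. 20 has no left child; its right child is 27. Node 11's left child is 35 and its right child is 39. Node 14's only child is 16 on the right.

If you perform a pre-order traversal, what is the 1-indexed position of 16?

7

Pre-order visits the node, then its left subtree, then its right subtree.
Visit 5.
At 5: go left to 38.
  Visit 38.
  At 38: no left child.
  At 38: go right to 25.
    Visit 25.
    At 25: go left to 19.
      Visit 19.
      At 19: go left to 10.
        10 is a leaf — visit 10.
      At 19: no right child.
    At 25: go right to 14.
      Visit 14.
      At 14: no left child.
      At 14: go right to 16.
        16 is a leaf — visit 16.
At 5: go right to 11.
  Visit 11.
  At 11: go left to 35.
    Visit 35.
    At 35: no left child.
    At 35: go right to 34.
      34 is a leaf — visit 34.
  At 11: go right to 39.
    Visit 39.
    At 39: go left to 20.
      Visit 20.
      At 20: no left child.
      At 20: go right to 27.
        27 is a leaf — visit 27.
    At 39: go right to 36.
      36 is a leaf — visit 36.
Full pre-order sequence: 5, 38, 25, 19, 10, 14, 16, 11, 35, 34, 39, 20, 27, 36.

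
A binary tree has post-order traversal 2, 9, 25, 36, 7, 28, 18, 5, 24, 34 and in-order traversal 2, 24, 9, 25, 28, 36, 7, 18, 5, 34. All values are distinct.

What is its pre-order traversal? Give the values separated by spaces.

34 24 2 5 18 28 25 9 7 36

The last element of post-order is the root; it splits in-order into left and right subtrees.
Root 34: left subtree has 9 nodes {2, 24, 9, 25, 28, 36, 7, 18, 5}, right has 0 { }.
  Root 24: left subtree has 1 node {2}, right has 7 {9, 25, 28, 36, 7, 18, 5}.
    Root 5: left subtree has 6 nodes {9, 25, 28, 36, 7, 18}, right has 0 { }.
      Root 18: left subtree has 5 nodes {9, 25, 28, 36, 7}, right has 0 { }.
        Root 28: left subtree has 2 nodes {9, 25}, right has 2 {36, 7}.
          Root 25: left subtree has 1 node {9}, right has 0 { }.
          Root 7: left subtree has 1 node {36}, right has 0 { }.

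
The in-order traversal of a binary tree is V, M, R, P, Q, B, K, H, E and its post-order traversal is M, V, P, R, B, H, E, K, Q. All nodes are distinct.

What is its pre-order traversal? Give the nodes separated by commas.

The last element of post-order is the root; it splits in-order into left and right subtrees.
Root Q: left subtree has 4 nodes {V, M, R, P}, right has 4 {B, K, H, E}.
  Root R: left subtree has 2 nodes {V, M}, right has 1 {P}.
    Root V: left subtree has 0 nodes { }, right has 1 {M}.
  Root K: left subtree has 1 node {B}, right has 2 {H, E}.
    Root E: left subtree has 1 node {H}, right has 0 { }.

Q, R, V, M, P, K, B, E, H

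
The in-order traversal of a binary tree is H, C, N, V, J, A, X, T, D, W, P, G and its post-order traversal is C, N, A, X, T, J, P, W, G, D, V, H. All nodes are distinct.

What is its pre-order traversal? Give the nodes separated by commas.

H, V, N, C, D, J, T, X, A, G, W, P

The last element of post-order is the root; it splits in-order into left and right subtrees.
Root H: left subtree has 0 nodes { }, right has 11 {C, N, V, J, A, X, T, D, W, P, G}.
  Root V: left subtree has 2 nodes {C, N}, right has 8 {J, A, X, T, D, W, P, G}.
    Root N: left subtree has 1 node {C}, right has 0 { }.
    Root D: left subtree has 4 nodes {J, A, X, T}, right has 3 {W, P, G}.
      Root J: left subtree has 0 nodes { }, right has 3 {A, X, T}.
        Root T: left subtree has 2 nodes {A, X}, right has 0 { }.
          Root X: left subtree has 1 node {A}, right has 0 { }.
      Root G: left subtree has 2 nodes {W, P}, right has 0 { }.
        Root W: left subtree has 0 nodes { }, right has 1 {P}.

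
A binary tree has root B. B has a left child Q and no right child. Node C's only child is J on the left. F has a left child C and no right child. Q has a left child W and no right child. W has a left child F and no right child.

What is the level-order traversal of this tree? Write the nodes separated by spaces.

B Q W F C J

Level-order visits nodes level by level from the root, left to right within each level.
Level 0: B
Level 1: Q
Level 2: W
Level 3: F
Level 4: C
Level 5: J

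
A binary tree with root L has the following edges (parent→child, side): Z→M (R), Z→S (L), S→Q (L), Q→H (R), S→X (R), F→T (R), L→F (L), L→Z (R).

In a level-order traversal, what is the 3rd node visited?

Level-order visits nodes level by level from the root, left to right within each level.
Level 0: L
Level 1: F, Z
Level 2: T, S, M
Level 3: Q, X
Level 4: H
Full level-order sequence: L, F, Z, T, S, M, Q, X, H.

Z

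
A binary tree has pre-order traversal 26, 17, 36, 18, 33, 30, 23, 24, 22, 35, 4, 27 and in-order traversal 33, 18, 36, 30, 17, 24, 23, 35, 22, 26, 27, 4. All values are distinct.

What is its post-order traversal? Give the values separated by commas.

33, 18, 30, 36, 24, 35, 22, 23, 17, 27, 4, 26

The first element of pre-order is the root; it splits in-order into left and right subtrees.
Root 26: left subtree has 9 nodes {33, 18, 36, 30, 17, 24, 23, 35, 22}, right has 2 {27, 4}.
  Root 17: left subtree has 4 nodes {33, 18, 36, 30}, right has 4 {24, 23, 35, 22}.
    Root 36: left subtree has 2 nodes {33, 18}, right has 1 {30}.
      Root 18: left subtree has 1 node {33}, right has 0 { }.
    Root 23: left subtree has 1 node {24}, right has 2 {35, 22}.
      Root 22: left subtree has 1 node {35}, right has 0 { }.
  Root 4: left subtree has 1 node {27}, right has 0 { }.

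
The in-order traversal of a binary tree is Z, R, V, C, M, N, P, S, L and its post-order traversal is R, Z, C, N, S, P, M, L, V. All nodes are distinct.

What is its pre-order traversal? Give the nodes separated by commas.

V, Z, R, L, M, C, P, N, S

The last element of post-order is the root; it splits in-order into left and right subtrees.
Root V: left subtree has 2 nodes {Z, R}, right has 6 {C, M, N, P, S, L}.
  Root Z: left subtree has 0 nodes { }, right has 1 {R}.
  Root L: left subtree has 5 nodes {C, M, N, P, S}, right has 0 { }.
    Root M: left subtree has 1 node {C}, right has 3 {N, P, S}.
      Root P: left subtree has 1 node {N}, right has 1 {S}.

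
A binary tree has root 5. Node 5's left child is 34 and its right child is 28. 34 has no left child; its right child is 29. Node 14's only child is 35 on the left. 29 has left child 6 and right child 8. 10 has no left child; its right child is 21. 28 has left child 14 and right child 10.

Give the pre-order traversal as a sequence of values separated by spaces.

Pre-order visits the node, then its left subtree, then its right subtree.
Visit 5.
At 5: go left to 34.
  Visit 34.
  At 34: no left child.
  At 34: go right to 29.
    Visit 29.
    At 29: go left to 6.
      6 is a leaf — visit 6.
    At 29: go right to 8.
      8 is a leaf — visit 8.
At 5: go right to 28.
  Visit 28.
  At 28: go left to 14.
    Visit 14.
    At 14: go left to 35.
      35 is a leaf — visit 35.
    At 14: no right child.
  At 28: go right to 10.
    Visit 10.
    At 10: no left child.
    At 10: go right to 21.
      21 is a leaf — visit 21.

5 34 29 6 8 28 14 35 10 21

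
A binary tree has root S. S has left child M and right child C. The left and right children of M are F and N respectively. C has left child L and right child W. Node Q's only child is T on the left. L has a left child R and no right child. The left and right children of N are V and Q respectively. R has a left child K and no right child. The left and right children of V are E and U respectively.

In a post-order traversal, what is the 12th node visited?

W

Post-order visits the left subtree, then the right subtree, then the node.
At S: go left to M.
  At M: go left to F.
    F is a leaf — visit F.
  At M: go right to N.
    At N: go left to V.
      At V: go left to E.
        E is a leaf — visit E.
      At V: go right to U.
        U is a leaf — visit U.
      Visit V.
    At N: go right to Q.
      At Q: go left to T.
        T is a leaf — visit T.
      At Q: no right child.
      Visit Q.
    Visit N.
  Visit M.
At S: go right to C.
  At C: go left to L.
    At L: go left to R.
      At R: go left to K.
        K is a leaf — visit K.
      At R: no right child.
      Visit R.
    At L: no right child.
    Visit L.
  At C: go right to W.
    W is a leaf — visit W.
  Visit C.
Visit S.
Full post-order sequence: F, E, U, V, T, Q, N, M, K, R, L, W, C, S.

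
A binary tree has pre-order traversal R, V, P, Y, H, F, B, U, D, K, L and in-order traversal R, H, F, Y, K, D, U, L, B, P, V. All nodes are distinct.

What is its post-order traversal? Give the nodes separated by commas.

The first element of pre-order is the root; it splits in-order into left and right subtrees.
Root R: left subtree has 0 nodes { }, right has 10 {H, F, Y, K, D, U, L, B, P, V}.
  Root V: left subtree has 9 nodes {H, F, Y, K, D, U, L, B, P}, right has 0 { }.
    Root P: left subtree has 8 nodes {H, F, Y, K, D, U, L, B}, right has 0 { }.
      Root Y: left subtree has 2 nodes {H, F}, right has 5 {K, D, U, L, B}.
        Root H: left subtree has 0 nodes { }, right has 1 {F}.
        Root B: left subtree has 4 nodes {K, D, U, L}, right has 0 { }.
          Root U: left subtree has 2 nodes {K, D}, right has 1 {L}.
            Root D: left subtree has 1 node {K}, right has 0 { }.

F, H, K, D, L, U, B, Y, P, V, R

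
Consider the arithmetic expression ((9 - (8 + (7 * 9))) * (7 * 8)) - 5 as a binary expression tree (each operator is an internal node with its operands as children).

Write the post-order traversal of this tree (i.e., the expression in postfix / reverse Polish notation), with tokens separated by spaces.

Post-order on an expression tree gives postfix notation: for each operator, emit left operand, right operand, then the operator.

9 8 7 9 * + - 7 8 * * 5 -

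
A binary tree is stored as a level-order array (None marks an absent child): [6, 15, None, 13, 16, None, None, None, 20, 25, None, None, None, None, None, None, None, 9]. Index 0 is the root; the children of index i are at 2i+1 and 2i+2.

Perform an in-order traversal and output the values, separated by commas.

In-order visits the left subtree, then the node, then the right subtree.
At 6: go left to 15.
  At 15: go left to 13.
    At 13: no left child.
    Visit 13.
    At 13: go right to 20.
      At 20: go left to 9.
        9 is a leaf — visit 9.
      Visit 20.
      At 20: no right child.
  Visit 15.
  At 15: go right to 16.
    At 16: go left to 25.
      25 is a leaf — visit 25.
    Visit 16.
    At 16: no right child.
Visit 6.
At 6: no right child.

13, 9, 20, 15, 25, 16, 6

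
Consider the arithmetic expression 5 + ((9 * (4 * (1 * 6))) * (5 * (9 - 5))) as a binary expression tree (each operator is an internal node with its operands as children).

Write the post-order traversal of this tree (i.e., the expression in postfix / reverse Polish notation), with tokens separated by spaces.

Post-order on an expression tree gives postfix notation: for each operator, emit left operand, right operand, then the operator.

5 9 4 1 6 * * * 5 9 5 - * * +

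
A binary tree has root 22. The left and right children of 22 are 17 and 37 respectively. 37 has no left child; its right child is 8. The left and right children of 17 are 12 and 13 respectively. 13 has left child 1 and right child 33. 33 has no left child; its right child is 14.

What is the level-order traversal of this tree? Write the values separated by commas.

22, 17, 37, 12, 13, 8, 1, 33, 14

Level-order visits nodes level by level from the root, left to right within each level.
Level 0: 22
Level 1: 17, 37
Level 2: 12, 13, 8
Level 3: 1, 33
Level 4: 14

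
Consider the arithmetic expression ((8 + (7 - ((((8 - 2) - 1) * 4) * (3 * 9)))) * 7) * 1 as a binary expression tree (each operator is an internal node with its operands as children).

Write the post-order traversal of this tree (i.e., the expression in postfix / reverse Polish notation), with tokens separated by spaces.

8 7 8 2 - 1 - 4 * 3 9 * * - + 7 * 1 *

Post-order on an expression tree gives postfix notation: for each operator, emit left operand, right operand, then the operator.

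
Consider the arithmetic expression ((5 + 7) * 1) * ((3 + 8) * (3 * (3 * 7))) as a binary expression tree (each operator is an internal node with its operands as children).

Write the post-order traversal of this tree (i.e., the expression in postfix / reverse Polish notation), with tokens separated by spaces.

Post-order on an expression tree gives postfix notation: for each operator, emit left operand, right operand, then the operator.

5 7 + 1 * 3 8 + 3 3 7 * * * *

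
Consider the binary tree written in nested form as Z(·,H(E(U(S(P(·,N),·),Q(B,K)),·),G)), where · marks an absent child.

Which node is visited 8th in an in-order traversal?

In-order visits the left subtree, then the node, then the right subtree.
At Z: no left child.
Visit Z.
At Z: go right to H.
  At H: go left to E.
    At E: go left to U.
      At U: go left to S.
        At S: go left to P.
          At P: no left child.
          Visit P.
          At P: go right to N.
            N is a leaf — visit N.
        Visit S.
        At S: no right child.
      Visit U.
      At U: go right to Q.
        At Q: go left to B.
          B is a leaf — visit B.
        Visit Q.
        At Q: go right to K.
          K is a leaf — visit K.
    Visit E.
    At E: no right child.
  Visit H.
  At H: go right to G.
    G is a leaf — visit G.
Full in-order sequence: Z, P, N, S, U, B, Q, K, E, H, G.

K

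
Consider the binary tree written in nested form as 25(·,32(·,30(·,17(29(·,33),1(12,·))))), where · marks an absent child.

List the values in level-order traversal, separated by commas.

Level-order visits nodes level by level from the root, left to right within each level.
Level 0: 25
Level 1: 32
Level 2: 30
Level 3: 17
Level 4: 29, 1
Level 5: 33, 12

25, 32, 30, 17, 29, 1, 33, 12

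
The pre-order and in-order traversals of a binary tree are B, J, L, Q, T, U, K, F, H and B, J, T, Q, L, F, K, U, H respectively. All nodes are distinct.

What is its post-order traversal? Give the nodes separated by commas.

T, Q, F, K, H, U, L, J, B

The first element of pre-order is the root; it splits in-order into left and right subtrees.
Root B: left subtree has 0 nodes { }, right has 8 {J, T, Q, L, F, K, U, H}.
  Root J: left subtree has 0 nodes { }, right has 7 {T, Q, L, F, K, U, H}.
    Root L: left subtree has 2 nodes {T, Q}, right has 4 {F, K, U, H}.
      Root Q: left subtree has 1 node {T}, right has 0 { }.
      Root U: left subtree has 2 nodes {F, K}, right has 1 {H}.
        Root K: left subtree has 1 node {F}, right has 0 { }.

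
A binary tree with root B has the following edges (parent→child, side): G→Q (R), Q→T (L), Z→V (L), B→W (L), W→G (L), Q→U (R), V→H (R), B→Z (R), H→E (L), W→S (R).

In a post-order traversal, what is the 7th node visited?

Post-order visits the left subtree, then the right subtree, then the node.
At B: go left to W.
  At W: go left to G.
    At G: no left child.
    At G: go right to Q.
      At Q: go left to T.
        T is a leaf — visit T.
      At Q: go right to U.
        U is a leaf — visit U.
      Visit Q.
    Visit G.
  At W: go right to S.
    S is a leaf — visit S.
  Visit W.
At B: go right to Z.
  At Z: go left to V.
    At V: no left child.
    At V: go right to H.
      At H: go left to E.
        E is a leaf — visit E.
      At H: no right child.
      Visit H.
    Visit V.
  At Z: no right child.
  Visit Z.
Visit B.
Full post-order sequence: T, U, Q, G, S, W, E, H, V, Z, B.

E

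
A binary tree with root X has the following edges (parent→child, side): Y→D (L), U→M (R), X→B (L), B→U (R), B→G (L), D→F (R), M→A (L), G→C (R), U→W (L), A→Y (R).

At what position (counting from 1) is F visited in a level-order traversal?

Level-order visits nodes level by level from the root, left to right within each level.
Level 0: X
Level 1: B
Level 2: G, U
Level 3: C, W, M
Level 4: A
Level 5: Y
Level 6: D
Level 7: F
Full level-order sequence: X, B, G, U, C, W, M, A, Y, D, F.

11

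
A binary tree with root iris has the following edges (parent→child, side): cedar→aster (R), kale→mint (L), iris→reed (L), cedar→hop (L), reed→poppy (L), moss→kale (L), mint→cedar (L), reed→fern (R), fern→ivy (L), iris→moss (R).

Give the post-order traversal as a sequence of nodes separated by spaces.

Post-order visits the left subtree, then the right subtree, then the node.
At iris: go left to reed.
  At reed: go left to poppy.
    poppy is a leaf — visit poppy.
  At reed: go right to fern.
    At fern: go left to ivy.
      ivy is a leaf — visit ivy.
    At fern: no right child.
    Visit fern.
  Visit reed.
At iris: go right to moss.
  At moss: go left to kale.
    At kale: go left to mint.
      At mint: go left to cedar.
        At cedar: go left to hop.
          hop is a leaf — visit hop.
        At cedar: go right to aster.
          aster is a leaf — visit aster.
        Visit cedar.
      At mint: no right child.
      Visit mint.
    At kale: no right child.
    Visit kale.
  At moss: no right child.
  Visit moss.
Visit iris.

poppy ivy fern reed hop aster cedar mint kale moss iris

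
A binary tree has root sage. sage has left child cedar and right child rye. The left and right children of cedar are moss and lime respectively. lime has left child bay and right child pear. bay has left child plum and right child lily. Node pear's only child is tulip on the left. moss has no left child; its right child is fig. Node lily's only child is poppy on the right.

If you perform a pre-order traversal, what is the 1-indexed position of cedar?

2

Pre-order visits the node, then its left subtree, then its right subtree.
Visit sage.
At sage: go left to cedar.
  Visit cedar.
  At cedar: go left to moss.
    Visit moss.
    At moss: no left child.
    At moss: go right to fig.
      fig is a leaf — visit fig.
  At cedar: go right to lime.
    Visit lime.
    At lime: go left to bay.
      Visit bay.
      At bay: go left to plum.
        plum is a leaf — visit plum.
      At bay: go right to lily.
        Visit lily.
        At lily: no left child.
        At lily: go right to poppy.
          poppy is a leaf — visit poppy.
    At lime: go right to pear.
      Visit pear.
      At pear: go left to tulip.
        tulip is a leaf — visit tulip.
      At pear: no right child.
At sage: go right to rye.
  rye is a leaf — visit rye.
Full pre-order sequence: sage, cedar, moss, fig, lime, bay, plum, lily, poppy, pear, tulip, rye.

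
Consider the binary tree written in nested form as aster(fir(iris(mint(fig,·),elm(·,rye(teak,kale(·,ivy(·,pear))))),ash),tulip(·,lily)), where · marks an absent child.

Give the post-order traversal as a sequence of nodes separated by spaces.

fig mint teak pear ivy kale rye elm iris ash fir lily tulip aster

Post-order visits the left subtree, then the right subtree, then the node.
At aster: go left to fir.
  At fir: go left to iris.
    At iris: go left to mint.
      At mint: go left to fig.
        fig is a leaf — visit fig.
      At mint: no right child.
      Visit mint.
    At iris: go right to elm.
      At elm: no left child.
      At elm: go right to rye.
        At rye: go left to teak.
          teak is a leaf — visit teak.
        At rye: go right to kale.
          At kale: no left child.
          At kale: go right to ivy.
            At ivy: no left child.
            At ivy: go right to pear.
              pear is a leaf — visit pear.
            Visit ivy.
          Visit kale.
        Visit rye.
      Visit elm.
    Visit iris.
  At fir: go right to ash.
    ash is a leaf — visit ash.
  Visit fir.
At aster: go right to tulip.
  At tulip: no left child.
  At tulip: go right to lily.
    lily is a leaf — visit lily.
  Visit tulip.
Visit aster.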